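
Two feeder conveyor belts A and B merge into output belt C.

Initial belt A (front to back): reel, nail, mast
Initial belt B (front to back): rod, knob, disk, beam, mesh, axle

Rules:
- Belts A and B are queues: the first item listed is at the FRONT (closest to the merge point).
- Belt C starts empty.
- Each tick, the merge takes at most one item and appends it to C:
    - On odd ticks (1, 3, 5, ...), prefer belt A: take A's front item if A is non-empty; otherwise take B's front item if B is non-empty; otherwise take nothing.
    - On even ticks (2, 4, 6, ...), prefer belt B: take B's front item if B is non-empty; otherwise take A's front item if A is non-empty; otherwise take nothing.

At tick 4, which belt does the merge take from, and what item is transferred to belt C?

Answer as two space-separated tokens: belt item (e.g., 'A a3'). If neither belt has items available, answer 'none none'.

Tick 1: prefer A, take reel from A; A=[nail,mast] B=[rod,knob,disk,beam,mesh,axle] C=[reel]
Tick 2: prefer B, take rod from B; A=[nail,mast] B=[knob,disk,beam,mesh,axle] C=[reel,rod]
Tick 3: prefer A, take nail from A; A=[mast] B=[knob,disk,beam,mesh,axle] C=[reel,rod,nail]
Tick 4: prefer B, take knob from B; A=[mast] B=[disk,beam,mesh,axle] C=[reel,rod,nail,knob]

Answer: B knob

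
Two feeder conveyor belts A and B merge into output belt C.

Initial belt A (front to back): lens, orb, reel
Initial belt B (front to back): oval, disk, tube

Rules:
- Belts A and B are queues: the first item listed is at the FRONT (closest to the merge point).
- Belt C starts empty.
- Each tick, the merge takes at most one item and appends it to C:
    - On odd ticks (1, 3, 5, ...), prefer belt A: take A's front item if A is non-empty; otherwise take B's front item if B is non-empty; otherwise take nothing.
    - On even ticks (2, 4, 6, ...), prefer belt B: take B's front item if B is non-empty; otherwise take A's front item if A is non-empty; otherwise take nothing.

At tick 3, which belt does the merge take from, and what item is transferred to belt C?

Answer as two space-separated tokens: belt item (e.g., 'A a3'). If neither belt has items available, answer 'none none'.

Answer: A orb

Derivation:
Tick 1: prefer A, take lens from A; A=[orb,reel] B=[oval,disk,tube] C=[lens]
Tick 2: prefer B, take oval from B; A=[orb,reel] B=[disk,tube] C=[lens,oval]
Tick 3: prefer A, take orb from A; A=[reel] B=[disk,tube] C=[lens,oval,orb]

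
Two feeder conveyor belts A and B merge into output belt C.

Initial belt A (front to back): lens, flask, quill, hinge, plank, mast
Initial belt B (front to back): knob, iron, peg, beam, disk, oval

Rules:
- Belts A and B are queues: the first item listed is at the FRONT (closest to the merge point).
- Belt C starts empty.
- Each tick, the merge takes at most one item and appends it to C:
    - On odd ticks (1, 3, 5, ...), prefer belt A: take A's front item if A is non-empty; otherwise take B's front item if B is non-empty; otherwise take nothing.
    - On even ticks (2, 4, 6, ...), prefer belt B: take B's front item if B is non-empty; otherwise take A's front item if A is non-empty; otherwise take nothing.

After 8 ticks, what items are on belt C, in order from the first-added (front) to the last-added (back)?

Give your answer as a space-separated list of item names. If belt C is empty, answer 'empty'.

Tick 1: prefer A, take lens from A; A=[flask,quill,hinge,plank,mast] B=[knob,iron,peg,beam,disk,oval] C=[lens]
Tick 2: prefer B, take knob from B; A=[flask,quill,hinge,plank,mast] B=[iron,peg,beam,disk,oval] C=[lens,knob]
Tick 3: prefer A, take flask from A; A=[quill,hinge,plank,mast] B=[iron,peg,beam,disk,oval] C=[lens,knob,flask]
Tick 4: prefer B, take iron from B; A=[quill,hinge,plank,mast] B=[peg,beam,disk,oval] C=[lens,knob,flask,iron]
Tick 5: prefer A, take quill from A; A=[hinge,plank,mast] B=[peg,beam,disk,oval] C=[lens,knob,flask,iron,quill]
Tick 6: prefer B, take peg from B; A=[hinge,plank,mast] B=[beam,disk,oval] C=[lens,knob,flask,iron,quill,peg]
Tick 7: prefer A, take hinge from A; A=[plank,mast] B=[beam,disk,oval] C=[lens,knob,flask,iron,quill,peg,hinge]
Tick 8: prefer B, take beam from B; A=[plank,mast] B=[disk,oval] C=[lens,knob,flask,iron,quill,peg,hinge,beam]

Answer: lens knob flask iron quill peg hinge beam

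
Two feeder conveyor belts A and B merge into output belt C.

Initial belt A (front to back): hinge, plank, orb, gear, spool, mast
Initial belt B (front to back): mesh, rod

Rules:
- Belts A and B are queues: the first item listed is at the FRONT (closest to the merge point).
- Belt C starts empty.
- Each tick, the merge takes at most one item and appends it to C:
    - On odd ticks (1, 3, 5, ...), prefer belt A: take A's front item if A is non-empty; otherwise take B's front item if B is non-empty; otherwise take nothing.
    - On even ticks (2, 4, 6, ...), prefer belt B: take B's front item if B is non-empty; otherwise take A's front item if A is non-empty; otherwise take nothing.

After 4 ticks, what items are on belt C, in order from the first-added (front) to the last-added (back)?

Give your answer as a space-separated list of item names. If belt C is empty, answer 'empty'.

Answer: hinge mesh plank rod

Derivation:
Tick 1: prefer A, take hinge from A; A=[plank,orb,gear,spool,mast] B=[mesh,rod] C=[hinge]
Tick 2: prefer B, take mesh from B; A=[plank,orb,gear,spool,mast] B=[rod] C=[hinge,mesh]
Tick 3: prefer A, take plank from A; A=[orb,gear,spool,mast] B=[rod] C=[hinge,mesh,plank]
Tick 4: prefer B, take rod from B; A=[orb,gear,spool,mast] B=[-] C=[hinge,mesh,plank,rod]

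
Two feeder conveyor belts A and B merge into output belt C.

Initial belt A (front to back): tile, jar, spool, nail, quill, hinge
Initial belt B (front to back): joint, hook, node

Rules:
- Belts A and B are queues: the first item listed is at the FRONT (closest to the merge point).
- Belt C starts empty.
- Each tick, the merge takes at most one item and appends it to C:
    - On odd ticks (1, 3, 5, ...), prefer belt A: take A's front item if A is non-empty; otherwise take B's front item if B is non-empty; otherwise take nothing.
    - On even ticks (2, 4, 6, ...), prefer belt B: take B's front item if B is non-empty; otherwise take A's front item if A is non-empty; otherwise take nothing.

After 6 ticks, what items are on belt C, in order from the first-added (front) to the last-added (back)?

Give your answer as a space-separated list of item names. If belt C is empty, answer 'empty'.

Tick 1: prefer A, take tile from A; A=[jar,spool,nail,quill,hinge] B=[joint,hook,node] C=[tile]
Tick 2: prefer B, take joint from B; A=[jar,spool,nail,quill,hinge] B=[hook,node] C=[tile,joint]
Tick 3: prefer A, take jar from A; A=[spool,nail,quill,hinge] B=[hook,node] C=[tile,joint,jar]
Tick 4: prefer B, take hook from B; A=[spool,nail,quill,hinge] B=[node] C=[tile,joint,jar,hook]
Tick 5: prefer A, take spool from A; A=[nail,quill,hinge] B=[node] C=[tile,joint,jar,hook,spool]
Tick 6: prefer B, take node from B; A=[nail,quill,hinge] B=[-] C=[tile,joint,jar,hook,spool,node]

Answer: tile joint jar hook spool node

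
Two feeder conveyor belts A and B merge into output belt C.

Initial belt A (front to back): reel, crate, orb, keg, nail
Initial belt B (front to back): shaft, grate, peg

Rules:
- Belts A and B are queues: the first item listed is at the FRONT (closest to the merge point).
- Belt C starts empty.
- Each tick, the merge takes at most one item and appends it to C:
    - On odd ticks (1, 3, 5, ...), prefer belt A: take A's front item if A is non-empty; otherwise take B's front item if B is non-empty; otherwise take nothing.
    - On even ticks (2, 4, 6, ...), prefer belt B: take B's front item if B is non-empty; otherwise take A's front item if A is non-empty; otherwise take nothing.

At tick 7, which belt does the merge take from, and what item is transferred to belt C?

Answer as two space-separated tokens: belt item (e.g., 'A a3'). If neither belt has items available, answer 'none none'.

Tick 1: prefer A, take reel from A; A=[crate,orb,keg,nail] B=[shaft,grate,peg] C=[reel]
Tick 2: prefer B, take shaft from B; A=[crate,orb,keg,nail] B=[grate,peg] C=[reel,shaft]
Tick 3: prefer A, take crate from A; A=[orb,keg,nail] B=[grate,peg] C=[reel,shaft,crate]
Tick 4: prefer B, take grate from B; A=[orb,keg,nail] B=[peg] C=[reel,shaft,crate,grate]
Tick 5: prefer A, take orb from A; A=[keg,nail] B=[peg] C=[reel,shaft,crate,grate,orb]
Tick 6: prefer B, take peg from B; A=[keg,nail] B=[-] C=[reel,shaft,crate,grate,orb,peg]
Tick 7: prefer A, take keg from A; A=[nail] B=[-] C=[reel,shaft,crate,grate,orb,peg,keg]

Answer: A keg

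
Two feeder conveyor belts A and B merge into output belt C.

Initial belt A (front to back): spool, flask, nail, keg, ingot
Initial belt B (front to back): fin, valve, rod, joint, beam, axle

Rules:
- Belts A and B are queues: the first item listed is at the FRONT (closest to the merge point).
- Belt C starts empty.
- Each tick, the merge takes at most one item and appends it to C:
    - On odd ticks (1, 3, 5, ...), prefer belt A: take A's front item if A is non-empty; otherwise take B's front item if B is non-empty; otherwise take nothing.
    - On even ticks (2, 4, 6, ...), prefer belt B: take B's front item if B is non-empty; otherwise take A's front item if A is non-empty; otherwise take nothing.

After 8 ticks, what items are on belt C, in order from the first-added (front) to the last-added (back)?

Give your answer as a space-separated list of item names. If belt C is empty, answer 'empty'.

Answer: spool fin flask valve nail rod keg joint

Derivation:
Tick 1: prefer A, take spool from A; A=[flask,nail,keg,ingot] B=[fin,valve,rod,joint,beam,axle] C=[spool]
Tick 2: prefer B, take fin from B; A=[flask,nail,keg,ingot] B=[valve,rod,joint,beam,axle] C=[spool,fin]
Tick 3: prefer A, take flask from A; A=[nail,keg,ingot] B=[valve,rod,joint,beam,axle] C=[spool,fin,flask]
Tick 4: prefer B, take valve from B; A=[nail,keg,ingot] B=[rod,joint,beam,axle] C=[spool,fin,flask,valve]
Tick 5: prefer A, take nail from A; A=[keg,ingot] B=[rod,joint,beam,axle] C=[spool,fin,flask,valve,nail]
Tick 6: prefer B, take rod from B; A=[keg,ingot] B=[joint,beam,axle] C=[spool,fin,flask,valve,nail,rod]
Tick 7: prefer A, take keg from A; A=[ingot] B=[joint,beam,axle] C=[spool,fin,flask,valve,nail,rod,keg]
Tick 8: prefer B, take joint from B; A=[ingot] B=[beam,axle] C=[spool,fin,flask,valve,nail,rod,keg,joint]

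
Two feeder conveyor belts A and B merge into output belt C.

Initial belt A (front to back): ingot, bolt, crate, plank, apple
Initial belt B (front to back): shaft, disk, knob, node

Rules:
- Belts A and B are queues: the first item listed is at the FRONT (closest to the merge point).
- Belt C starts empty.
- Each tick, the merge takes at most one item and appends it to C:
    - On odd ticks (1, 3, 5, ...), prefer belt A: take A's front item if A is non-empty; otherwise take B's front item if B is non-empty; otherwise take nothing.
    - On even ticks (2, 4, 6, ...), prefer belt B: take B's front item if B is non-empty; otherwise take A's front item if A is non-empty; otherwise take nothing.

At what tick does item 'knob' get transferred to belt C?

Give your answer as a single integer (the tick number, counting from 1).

Tick 1: prefer A, take ingot from A; A=[bolt,crate,plank,apple] B=[shaft,disk,knob,node] C=[ingot]
Tick 2: prefer B, take shaft from B; A=[bolt,crate,plank,apple] B=[disk,knob,node] C=[ingot,shaft]
Tick 3: prefer A, take bolt from A; A=[crate,plank,apple] B=[disk,knob,node] C=[ingot,shaft,bolt]
Tick 4: prefer B, take disk from B; A=[crate,plank,apple] B=[knob,node] C=[ingot,shaft,bolt,disk]
Tick 5: prefer A, take crate from A; A=[plank,apple] B=[knob,node] C=[ingot,shaft,bolt,disk,crate]
Tick 6: prefer B, take knob from B; A=[plank,apple] B=[node] C=[ingot,shaft,bolt,disk,crate,knob]

Answer: 6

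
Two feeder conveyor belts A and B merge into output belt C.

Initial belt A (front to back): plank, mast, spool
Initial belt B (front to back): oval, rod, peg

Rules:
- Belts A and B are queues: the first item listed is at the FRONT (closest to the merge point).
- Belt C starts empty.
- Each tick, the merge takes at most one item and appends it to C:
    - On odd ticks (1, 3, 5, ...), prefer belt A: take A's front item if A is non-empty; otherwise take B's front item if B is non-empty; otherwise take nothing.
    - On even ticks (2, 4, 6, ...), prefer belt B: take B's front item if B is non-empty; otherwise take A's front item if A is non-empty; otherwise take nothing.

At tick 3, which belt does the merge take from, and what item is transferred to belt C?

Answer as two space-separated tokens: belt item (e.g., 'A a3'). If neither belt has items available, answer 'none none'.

Answer: A mast

Derivation:
Tick 1: prefer A, take plank from A; A=[mast,spool] B=[oval,rod,peg] C=[plank]
Tick 2: prefer B, take oval from B; A=[mast,spool] B=[rod,peg] C=[plank,oval]
Tick 3: prefer A, take mast from A; A=[spool] B=[rod,peg] C=[plank,oval,mast]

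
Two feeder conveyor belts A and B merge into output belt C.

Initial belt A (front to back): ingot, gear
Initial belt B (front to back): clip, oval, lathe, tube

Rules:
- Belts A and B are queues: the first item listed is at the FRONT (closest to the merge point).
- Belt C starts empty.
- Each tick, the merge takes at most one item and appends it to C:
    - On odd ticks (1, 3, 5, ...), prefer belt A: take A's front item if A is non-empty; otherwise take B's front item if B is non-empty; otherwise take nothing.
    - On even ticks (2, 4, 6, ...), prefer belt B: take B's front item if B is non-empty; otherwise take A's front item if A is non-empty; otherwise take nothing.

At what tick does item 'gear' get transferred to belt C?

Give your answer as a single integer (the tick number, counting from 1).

Tick 1: prefer A, take ingot from A; A=[gear] B=[clip,oval,lathe,tube] C=[ingot]
Tick 2: prefer B, take clip from B; A=[gear] B=[oval,lathe,tube] C=[ingot,clip]
Tick 3: prefer A, take gear from A; A=[-] B=[oval,lathe,tube] C=[ingot,clip,gear]

Answer: 3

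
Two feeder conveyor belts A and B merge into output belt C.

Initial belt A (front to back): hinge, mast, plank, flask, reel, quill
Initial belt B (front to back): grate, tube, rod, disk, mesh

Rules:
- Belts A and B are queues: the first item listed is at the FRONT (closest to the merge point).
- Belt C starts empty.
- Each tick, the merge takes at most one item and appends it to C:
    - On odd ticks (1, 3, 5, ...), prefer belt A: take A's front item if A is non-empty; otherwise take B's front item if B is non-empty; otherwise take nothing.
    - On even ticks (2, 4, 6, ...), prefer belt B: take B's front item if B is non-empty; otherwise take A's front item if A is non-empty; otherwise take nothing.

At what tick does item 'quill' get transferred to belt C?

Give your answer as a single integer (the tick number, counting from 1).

Answer: 11

Derivation:
Tick 1: prefer A, take hinge from A; A=[mast,plank,flask,reel,quill] B=[grate,tube,rod,disk,mesh] C=[hinge]
Tick 2: prefer B, take grate from B; A=[mast,plank,flask,reel,quill] B=[tube,rod,disk,mesh] C=[hinge,grate]
Tick 3: prefer A, take mast from A; A=[plank,flask,reel,quill] B=[tube,rod,disk,mesh] C=[hinge,grate,mast]
Tick 4: prefer B, take tube from B; A=[plank,flask,reel,quill] B=[rod,disk,mesh] C=[hinge,grate,mast,tube]
Tick 5: prefer A, take plank from A; A=[flask,reel,quill] B=[rod,disk,mesh] C=[hinge,grate,mast,tube,plank]
Tick 6: prefer B, take rod from B; A=[flask,reel,quill] B=[disk,mesh] C=[hinge,grate,mast,tube,plank,rod]
Tick 7: prefer A, take flask from A; A=[reel,quill] B=[disk,mesh] C=[hinge,grate,mast,tube,plank,rod,flask]
Tick 8: prefer B, take disk from B; A=[reel,quill] B=[mesh] C=[hinge,grate,mast,tube,plank,rod,flask,disk]
Tick 9: prefer A, take reel from A; A=[quill] B=[mesh] C=[hinge,grate,mast,tube,plank,rod,flask,disk,reel]
Tick 10: prefer B, take mesh from B; A=[quill] B=[-] C=[hinge,grate,mast,tube,plank,rod,flask,disk,reel,mesh]
Tick 11: prefer A, take quill from A; A=[-] B=[-] C=[hinge,grate,mast,tube,plank,rod,flask,disk,reel,mesh,quill]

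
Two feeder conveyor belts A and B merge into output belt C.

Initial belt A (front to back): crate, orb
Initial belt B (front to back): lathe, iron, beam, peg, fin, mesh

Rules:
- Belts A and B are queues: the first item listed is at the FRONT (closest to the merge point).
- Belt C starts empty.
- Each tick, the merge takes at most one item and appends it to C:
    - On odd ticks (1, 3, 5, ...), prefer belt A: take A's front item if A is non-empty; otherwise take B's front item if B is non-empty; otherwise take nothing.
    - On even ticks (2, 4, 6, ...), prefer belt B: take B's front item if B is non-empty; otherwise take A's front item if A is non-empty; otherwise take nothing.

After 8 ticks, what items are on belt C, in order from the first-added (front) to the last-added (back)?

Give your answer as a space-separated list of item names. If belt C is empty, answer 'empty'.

Answer: crate lathe orb iron beam peg fin mesh

Derivation:
Tick 1: prefer A, take crate from A; A=[orb] B=[lathe,iron,beam,peg,fin,mesh] C=[crate]
Tick 2: prefer B, take lathe from B; A=[orb] B=[iron,beam,peg,fin,mesh] C=[crate,lathe]
Tick 3: prefer A, take orb from A; A=[-] B=[iron,beam,peg,fin,mesh] C=[crate,lathe,orb]
Tick 4: prefer B, take iron from B; A=[-] B=[beam,peg,fin,mesh] C=[crate,lathe,orb,iron]
Tick 5: prefer A, take beam from B; A=[-] B=[peg,fin,mesh] C=[crate,lathe,orb,iron,beam]
Tick 6: prefer B, take peg from B; A=[-] B=[fin,mesh] C=[crate,lathe,orb,iron,beam,peg]
Tick 7: prefer A, take fin from B; A=[-] B=[mesh] C=[crate,lathe,orb,iron,beam,peg,fin]
Tick 8: prefer B, take mesh from B; A=[-] B=[-] C=[crate,lathe,orb,iron,beam,peg,fin,mesh]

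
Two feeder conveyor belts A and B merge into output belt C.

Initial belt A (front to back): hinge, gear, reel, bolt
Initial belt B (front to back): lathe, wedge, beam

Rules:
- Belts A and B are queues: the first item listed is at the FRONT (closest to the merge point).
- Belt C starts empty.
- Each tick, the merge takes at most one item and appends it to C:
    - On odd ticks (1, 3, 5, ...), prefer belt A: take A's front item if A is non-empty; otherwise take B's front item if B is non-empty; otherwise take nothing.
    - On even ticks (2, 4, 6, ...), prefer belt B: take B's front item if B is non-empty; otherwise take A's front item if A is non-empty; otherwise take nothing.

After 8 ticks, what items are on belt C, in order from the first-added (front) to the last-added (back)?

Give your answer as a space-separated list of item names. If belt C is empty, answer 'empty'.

Answer: hinge lathe gear wedge reel beam bolt

Derivation:
Tick 1: prefer A, take hinge from A; A=[gear,reel,bolt] B=[lathe,wedge,beam] C=[hinge]
Tick 2: prefer B, take lathe from B; A=[gear,reel,bolt] B=[wedge,beam] C=[hinge,lathe]
Tick 3: prefer A, take gear from A; A=[reel,bolt] B=[wedge,beam] C=[hinge,lathe,gear]
Tick 4: prefer B, take wedge from B; A=[reel,bolt] B=[beam] C=[hinge,lathe,gear,wedge]
Tick 5: prefer A, take reel from A; A=[bolt] B=[beam] C=[hinge,lathe,gear,wedge,reel]
Tick 6: prefer B, take beam from B; A=[bolt] B=[-] C=[hinge,lathe,gear,wedge,reel,beam]
Tick 7: prefer A, take bolt from A; A=[-] B=[-] C=[hinge,lathe,gear,wedge,reel,beam,bolt]
Tick 8: prefer B, both empty, nothing taken; A=[-] B=[-] C=[hinge,lathe,gear,wedge,reel,beam,bolt]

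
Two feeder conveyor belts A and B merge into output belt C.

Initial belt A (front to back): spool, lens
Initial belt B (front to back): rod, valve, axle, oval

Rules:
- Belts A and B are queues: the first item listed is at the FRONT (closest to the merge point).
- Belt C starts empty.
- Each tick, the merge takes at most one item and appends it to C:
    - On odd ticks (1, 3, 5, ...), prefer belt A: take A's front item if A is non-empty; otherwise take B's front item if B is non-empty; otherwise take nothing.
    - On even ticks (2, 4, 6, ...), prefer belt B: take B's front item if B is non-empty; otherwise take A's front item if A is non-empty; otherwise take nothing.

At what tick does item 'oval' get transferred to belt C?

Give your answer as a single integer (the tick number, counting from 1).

Tick 1: prefer A, take spool from A; A=[lens] B=[rod,valve,axle,oval] C=[spool]
Tick 2: prefer B, take rod from B; A=[lens] B=[valve,axle,oval] C=[spool,rod]
Tick 3: prefer A, take lens from A; A=[-] B=[valve,axle,oval] C=[spool,rod,lens]
Tick 4: prefer B, take valve from B; A=[-] B=[axle,oval] C=[spool,rod,lens,valve]
Tick 5: prefer A, take axle from B; A=[-] B=[oval] C=[spool,rod,lens,valve,axle]
Tick 6: prefer B, take oval from B; A=[-] B=[-] C=[spool,rod,lens,valve,axle,oval]

Answer: 6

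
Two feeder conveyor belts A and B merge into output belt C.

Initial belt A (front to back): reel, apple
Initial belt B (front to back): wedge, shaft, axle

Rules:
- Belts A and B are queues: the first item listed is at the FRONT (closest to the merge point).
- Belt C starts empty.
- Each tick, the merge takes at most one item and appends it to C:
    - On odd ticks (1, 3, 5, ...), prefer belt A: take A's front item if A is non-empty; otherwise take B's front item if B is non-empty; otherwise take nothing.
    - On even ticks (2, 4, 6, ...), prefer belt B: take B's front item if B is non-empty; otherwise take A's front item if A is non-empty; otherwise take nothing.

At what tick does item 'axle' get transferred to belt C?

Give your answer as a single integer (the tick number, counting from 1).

Answer: 5

Derivation:
Tick 1: prefer A, take reel from A; A=[apple] B=[wedge,shaft,axle] C=[reel]
Tick 2: prefer B, take wedge from B; A=[apple] B=[shaft,axle] C=[reel,wedge]
Tick 3: prefer A, take apple from A; A=[-] B=[shaft,axle] C=[reel,wedge,apple]
Tick 4: prefer B, take shaft from B; A=[-] B=[axle] C=[reel,wedge,apple,shaft]
Tick 5: prefer A, take axle from B; A=[-] B=[-] C=[reel,wedge,apple,shaft,axle]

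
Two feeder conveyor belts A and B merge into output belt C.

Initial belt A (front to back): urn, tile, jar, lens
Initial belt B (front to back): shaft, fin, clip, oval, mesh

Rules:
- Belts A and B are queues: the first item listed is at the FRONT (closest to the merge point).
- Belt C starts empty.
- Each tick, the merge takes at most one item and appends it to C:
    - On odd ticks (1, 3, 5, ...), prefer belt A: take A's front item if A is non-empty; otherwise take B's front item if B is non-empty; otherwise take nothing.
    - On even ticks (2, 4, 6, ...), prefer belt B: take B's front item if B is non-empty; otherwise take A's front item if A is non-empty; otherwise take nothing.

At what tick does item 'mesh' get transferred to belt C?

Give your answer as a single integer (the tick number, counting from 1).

Tick 1: prefer A, take urn from A; A=[tile,jar,lens] B=[shaft,fin,clip,oval,mesh] C=[urn]
Tick 2: prefer B, take shaft from B; A=[tile,jar,lens] B=[fin,clip,oval,mesh] C=[urn,shaft]
Tick 3: prefer A, take tile from A; A=[jar,lens] B=[fin,clip,oval,mesh] C=[urn,shaft,tile]
Tick 4: prefer B, take fin from B; A=[jar,lens] B=[clip,oval,mesh] C=[urn,shaft,tile,fin]
Tick 5: prefer A, take jar from A; A=[lens] B=[clip,oval,mesh] C=[urn,shaft,tile,fin,jar]
Tick 6: prefer B, take clip from B; A=[lens] B=[oval,mesh] C=[urn,shaft,tile,fin,jar,clip]
Tick 7: prefer A, take lens from A; A=[-] B=[oval,mesh] C=[urn,shaft,tile,fin,jar,clip,lens]
Tick 8: prefer B, take oval from B; A=[-] B=[mesh] C=[urn,shaft,tile,fin,jar,clip,lens,oval]
Tick 9: prefer A, take mesh from B; A=[-] B=[-] C=[urn,shaft,tile,fin,jar,clip,lens,oval,mesh]

Answer: 9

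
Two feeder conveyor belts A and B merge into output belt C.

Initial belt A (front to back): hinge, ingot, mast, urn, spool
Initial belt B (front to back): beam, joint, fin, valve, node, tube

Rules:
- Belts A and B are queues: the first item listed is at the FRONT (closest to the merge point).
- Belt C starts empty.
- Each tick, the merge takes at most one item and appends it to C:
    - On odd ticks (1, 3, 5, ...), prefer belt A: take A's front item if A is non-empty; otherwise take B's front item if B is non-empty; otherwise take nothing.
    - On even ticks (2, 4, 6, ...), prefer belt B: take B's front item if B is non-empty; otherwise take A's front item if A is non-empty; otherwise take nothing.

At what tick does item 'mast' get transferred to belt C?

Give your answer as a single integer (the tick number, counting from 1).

Tick 1: prefer A, take hinge from A; A=[ingot,mast,urn,spool] B=[beam,joint,fin,valve,node,tube] C=[hinge]
Tick 2: prefer B, take beam from B; A=[ingot,mast,urn,spool] B=[joint,fin,valve,node,tube] C=[hinge,beam]
Tick 3: prefer A, take ingot from A; A=[mast,urn,spool] B=[joint,fin,valve,node,tube] C=[hinge,beam,ingot]
Tick 4: prefer B, take joint from B; A=[mast,urn,spool] B=[fin,valve,node,tube] C=[hinge,beam,ingot,joint]
Tick 5: prefer A, take mast from A; A=[urn,spool] B=[fin,valve,node,tube] C=[hinge,beam,ingot,joint,mast]

Answer: 5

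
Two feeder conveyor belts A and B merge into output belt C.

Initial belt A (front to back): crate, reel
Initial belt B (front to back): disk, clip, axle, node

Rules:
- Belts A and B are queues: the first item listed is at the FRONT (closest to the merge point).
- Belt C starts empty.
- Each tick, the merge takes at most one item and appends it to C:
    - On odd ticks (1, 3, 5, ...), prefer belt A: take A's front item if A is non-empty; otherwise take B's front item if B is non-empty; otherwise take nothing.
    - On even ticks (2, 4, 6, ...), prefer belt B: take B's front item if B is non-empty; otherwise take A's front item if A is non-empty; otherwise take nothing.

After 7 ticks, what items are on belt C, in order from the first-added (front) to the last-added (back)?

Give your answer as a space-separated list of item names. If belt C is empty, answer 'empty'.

Tick 1: prefer A, take crate from A; A=[reel] B=[disk,clip,axle,node] C=[crate]
Tick 2: prefer B, take disk from B; A=[reel] B=[clip,axle,node] C=[crate,disk]
Tick 3: prefer A, take reel from A; A=[-] B=[clip,axle,node] C=[crate,disk,reel]
Tick 4: prefer B, take clip from B; A=[-] B=[axle,node] C=[crate,disk,reel,clip]
Tick 5: prefer A, take axle from B; A=[-] B=[node] C=[crate,disk,reel,clip,axle]
Tick 6: prefer B, take node from B; A=[-] B=[-] C=[crate,disk,reel,clip,axle,node]
Tick 7: prefer A, both empty, nothing taken; A=[-] B=[-] C=[crate,disk,reel,clip,axle,node]

Answer: crate disk reel clip axle node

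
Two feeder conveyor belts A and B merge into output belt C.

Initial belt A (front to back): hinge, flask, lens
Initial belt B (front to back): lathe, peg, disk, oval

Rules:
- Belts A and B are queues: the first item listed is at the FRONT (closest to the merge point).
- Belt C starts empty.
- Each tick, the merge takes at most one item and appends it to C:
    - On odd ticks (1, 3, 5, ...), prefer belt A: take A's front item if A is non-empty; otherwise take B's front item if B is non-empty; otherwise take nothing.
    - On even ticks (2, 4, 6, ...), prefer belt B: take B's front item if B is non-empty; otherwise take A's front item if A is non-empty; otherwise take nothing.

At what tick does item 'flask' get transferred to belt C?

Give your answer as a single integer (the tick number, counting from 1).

Tick 1: prefer A, take hinge from A; A=[flask,lens] B=[lathe,peg,disk,oval] C=[hinge]
Tick 2: prefer B, take lathe from B; A=[flask,lens] B=[peg,disk,oval] C=[hinge,lathe]
Tick 3: prefer A, take flask from A; A=[lens] B=[peg,disk,oval] C=[hinge,lathe,flask]

Answer: 3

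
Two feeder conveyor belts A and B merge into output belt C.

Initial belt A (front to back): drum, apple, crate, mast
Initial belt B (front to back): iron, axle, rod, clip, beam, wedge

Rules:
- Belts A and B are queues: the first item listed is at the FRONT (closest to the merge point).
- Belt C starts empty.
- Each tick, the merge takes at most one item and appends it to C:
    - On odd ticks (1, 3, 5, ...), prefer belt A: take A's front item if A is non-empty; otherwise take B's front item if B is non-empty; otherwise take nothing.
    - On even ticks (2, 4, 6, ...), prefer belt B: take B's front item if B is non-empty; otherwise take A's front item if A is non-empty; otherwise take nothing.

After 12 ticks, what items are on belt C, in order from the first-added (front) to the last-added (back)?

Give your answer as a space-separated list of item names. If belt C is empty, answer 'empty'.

Tick 1: prefer A, take drum from A; A=[apple,crate,mast] B=[iron,axle,rod,clip,beam,wedge] C=[drum]
Tick 2: prefer B, take iron from B; A=[apple,crate,mast] B=[axle,rod,clip,beam,wedge] C=[drum,iron]
Tick 3: prefer A, take apple from A; A=[crate,mast] B=[axle,rod,clip,beam,wedge] C=[drum,iron,apple]
Tick 4: prefer B, take axle from B; A=[crate,mast] B=[rod,clip,beam,wedge] C=[drum,iron,apple,axle]
Tick 5: prefer A, take crate from A; A=[mast] B=[rod,clip,beam,wedge] C=[drum,iron,apple,axle,crate]
Tick 6: prefer B, take rod from B; A=[mast] B=[clip,beam,wedge] C=[drum,iron,apple,axle,crate,rod]
Tick 7: prefer A, take mast from A; A=[-] B=[clip,beam,wedge] C=[drum,iron,apple,axle,crate,rod,mast]
Tick 8: prefer B, take clip from B; A=[-] B=[beam,wedge] C=[drum,iron,apple,axle,crate,rod,mast,clip]
Tick 9: prefer A, take beam from B; A=[-] B=[wedge] C=[drum,iron,apple,axle,crate,rod,mast,clip,beam]
Tick 10: prefer B, take wedge from B; A=[-] B=[-] C=[drum,iron,apple,axle,crate,rod,mast,clip,beam,wedge]
Tick 11: prefer A, both empty, nothing taken; A=[-] B=[-] C=[drum,iron,apple,axle,crate,rod,mast,clip,beam,wedge]
Tick 12: prefer B, both empty, nothing taken; A=[-] B=[-] C=[drum,iron,apple,axle,crate,rod,mast,clip,beam,wedge]

Answer: drum iron apple axle crate rod mast clip beam wedge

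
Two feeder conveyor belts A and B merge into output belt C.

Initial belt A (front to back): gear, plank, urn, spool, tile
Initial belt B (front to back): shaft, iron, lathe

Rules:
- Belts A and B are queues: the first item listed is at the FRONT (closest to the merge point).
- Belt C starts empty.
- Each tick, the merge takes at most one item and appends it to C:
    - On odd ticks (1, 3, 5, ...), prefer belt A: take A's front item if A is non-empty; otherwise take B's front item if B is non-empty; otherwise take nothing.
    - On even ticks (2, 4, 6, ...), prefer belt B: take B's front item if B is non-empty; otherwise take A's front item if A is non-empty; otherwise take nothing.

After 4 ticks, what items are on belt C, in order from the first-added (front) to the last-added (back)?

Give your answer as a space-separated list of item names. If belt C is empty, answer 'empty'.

Answer: gear shaft plank iron

Derivation:
Tick 1: prefer A, take gear from A; A=[plank,urn,spool,tile] B=[shaft,iron,lathe] C=[gear]
Tick 2: prefer B, take shaft from B; A=[plank,urn,spool,tile] B=[iron,lathe] C=[gear,shaft]
Tick 3: prefer A, take plank from A; A=[urn,spool,tile] B=[iron,lathe] C=[gear,shaft,plank]
Tick 4: prefer B, take iron from B; A=[urn,spool,tile] B=[lathe] C=[gear,shaft,plank,iron]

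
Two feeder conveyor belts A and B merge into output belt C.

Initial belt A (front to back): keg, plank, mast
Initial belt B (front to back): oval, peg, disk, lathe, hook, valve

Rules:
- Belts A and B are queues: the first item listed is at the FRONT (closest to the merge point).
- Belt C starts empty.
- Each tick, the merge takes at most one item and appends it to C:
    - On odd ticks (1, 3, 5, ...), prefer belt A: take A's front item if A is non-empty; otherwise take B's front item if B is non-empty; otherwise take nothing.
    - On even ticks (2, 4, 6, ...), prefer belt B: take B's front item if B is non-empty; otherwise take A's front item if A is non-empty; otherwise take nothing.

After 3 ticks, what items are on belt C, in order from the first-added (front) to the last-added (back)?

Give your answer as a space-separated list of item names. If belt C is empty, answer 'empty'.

Answer: keg oval plank

Derivation:
Tick 1: prefer A, take keg from A; A=[plank,mast] B=[oval,peg,disk,lathe,hook,valve] C=[keg]
Tick 2: prefer B, take oval from B; A=[plank,mast] B=[peg,disk,lathe,hook,valve] C=[keg,oval]
Tick 3: prefer A, take plank from A; A=[mast] B=[peg,disk,lathe,hook,valve] C=[keg,oval,plank]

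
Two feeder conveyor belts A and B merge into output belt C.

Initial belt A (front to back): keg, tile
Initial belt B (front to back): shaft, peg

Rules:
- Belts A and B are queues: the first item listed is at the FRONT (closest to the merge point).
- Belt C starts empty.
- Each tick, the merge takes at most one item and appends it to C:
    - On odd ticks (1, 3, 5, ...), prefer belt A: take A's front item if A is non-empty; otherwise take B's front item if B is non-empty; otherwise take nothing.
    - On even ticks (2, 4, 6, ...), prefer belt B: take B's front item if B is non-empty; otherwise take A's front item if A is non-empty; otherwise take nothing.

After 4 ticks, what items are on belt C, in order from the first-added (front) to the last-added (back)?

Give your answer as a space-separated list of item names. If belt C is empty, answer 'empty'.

Answer: keg shaft tile peg

Derivation:
Tick 1: prefer A, take keg from A; A=[tile] B=[shaft,peg] C=[keg]
Tick 2: prefer B, take shaft from B; A=[tile] B=[peg] C=[keg,shaft]
Tick 3: prefer A, take tile from A; A=[-] B=[peg] C=[keg,shaft,tile]
Tick 4: prefer B, take peg from B; A=[-] B=[-] C=[keg,shaft,tile,peg]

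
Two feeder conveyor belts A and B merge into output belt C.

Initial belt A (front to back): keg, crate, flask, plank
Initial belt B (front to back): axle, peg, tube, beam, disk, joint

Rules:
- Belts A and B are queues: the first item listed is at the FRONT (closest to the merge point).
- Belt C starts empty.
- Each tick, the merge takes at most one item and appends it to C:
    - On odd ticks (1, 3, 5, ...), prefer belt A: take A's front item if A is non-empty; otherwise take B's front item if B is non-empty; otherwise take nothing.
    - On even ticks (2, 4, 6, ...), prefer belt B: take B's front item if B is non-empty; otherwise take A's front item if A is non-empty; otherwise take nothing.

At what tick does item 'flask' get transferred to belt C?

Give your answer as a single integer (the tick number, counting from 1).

Tick 1: prefer A, take keg from A; A=[crate,flask,plank] B=[axle,peg,tube,beam,disk,joint] C=[keg]
Tick 2: prefer B, take axle from B; A=[crate,flask,plank] B=[peg,tube,beam,disk,joint] C=[keg,axle]
Tick 3: prefer A, take crate from A; A=[flask,plank] B=[peg,tube,beam,disk,joint] C=[keg,axle,crate]
Tick 4: prefer B, take peg from B; A=[flask,plank] B=[tube,beam,disk,joint] C=[keg,axle,crate,peg]
Tick 5: prefer A, take flask from A; A=[plank] B=[tube,beam,disk,joint] C=[keg,axle,crate,peg,flask]

Answer: 5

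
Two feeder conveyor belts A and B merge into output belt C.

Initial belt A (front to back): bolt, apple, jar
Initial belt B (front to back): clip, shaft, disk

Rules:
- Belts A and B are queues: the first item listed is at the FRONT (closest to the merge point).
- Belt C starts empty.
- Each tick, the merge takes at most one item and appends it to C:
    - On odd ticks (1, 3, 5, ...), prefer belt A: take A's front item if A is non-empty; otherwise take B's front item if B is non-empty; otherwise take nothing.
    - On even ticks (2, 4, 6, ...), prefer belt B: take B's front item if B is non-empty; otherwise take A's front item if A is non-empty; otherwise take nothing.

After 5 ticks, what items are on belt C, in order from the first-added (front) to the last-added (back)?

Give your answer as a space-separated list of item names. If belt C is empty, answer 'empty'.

Answer: bolt clip apple shaft jar

Derivation:
Tick 1: prefer A, take bolt from A; A=[apple,jar] B=[clip,shaft,disk] C=[bolt]
Tick 2: prefer B, take clip from B; A=[apple,jar] B=[shaft,disk] C=[bolt,clip]
Tick 3: prefer A, take apple from A; A=[jar] B=[shaft,disk] C=[bolt,clip,apple]
Tick 4: prefer B, take shaft from B; A=[jar] B=[disk] C=[bolt,clip,apple,shaft]
Tick 5: prefer A, take jar from A; A=[-] B=[disk] C=[bolt,clip,apple,shaft,jar]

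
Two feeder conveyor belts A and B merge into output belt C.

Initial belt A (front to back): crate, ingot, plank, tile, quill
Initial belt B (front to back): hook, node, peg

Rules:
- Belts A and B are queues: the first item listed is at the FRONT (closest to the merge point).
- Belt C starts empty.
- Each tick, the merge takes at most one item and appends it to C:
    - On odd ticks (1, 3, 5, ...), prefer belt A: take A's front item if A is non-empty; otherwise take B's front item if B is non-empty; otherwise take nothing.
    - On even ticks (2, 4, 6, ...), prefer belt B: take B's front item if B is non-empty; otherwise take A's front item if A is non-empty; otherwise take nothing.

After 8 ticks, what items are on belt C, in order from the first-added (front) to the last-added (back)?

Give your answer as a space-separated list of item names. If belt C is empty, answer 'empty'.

Tick 1: prefer A, take crate from A; A=[ingot,plank,tile,quill] B=[hook,node,peg] C=[crate]
Tick 2: prefer B, take hook from B; A=[ingot,plank,tile,quill] B=[node,peg] C=[crate,hook]
Tick 3: prefer A, take ingot from A; A=[plank,tile,quill] B=[node,peg] C=[crate,hook,ingot]
Tick 4: prefer B, take node from B; A=[plank,tile,quill] B=[peg] C=[crate,hook,ingot,node]
Tick 5: prefer A, take plank from A; A=[tile,quill] B=[peg] C=[crate,hook,ingot,node,plank]
Tick 6: prefer B, take peg from B; A=[tile,quill] B=[-] C=[crate,hook,ingot,node,plank,peg]
Tick 7: prefer A, take tile from A; A=[quill] B=[-] C=[crate,hook,ingot,node,plank,peg,tile]
Tick 8: prefer B, take quill from A; A=[-] B=[-] C=[crate,hook,ingot,node,plank,peg,tile,quill]

Answer: crate hook ingot node plank peg tile quill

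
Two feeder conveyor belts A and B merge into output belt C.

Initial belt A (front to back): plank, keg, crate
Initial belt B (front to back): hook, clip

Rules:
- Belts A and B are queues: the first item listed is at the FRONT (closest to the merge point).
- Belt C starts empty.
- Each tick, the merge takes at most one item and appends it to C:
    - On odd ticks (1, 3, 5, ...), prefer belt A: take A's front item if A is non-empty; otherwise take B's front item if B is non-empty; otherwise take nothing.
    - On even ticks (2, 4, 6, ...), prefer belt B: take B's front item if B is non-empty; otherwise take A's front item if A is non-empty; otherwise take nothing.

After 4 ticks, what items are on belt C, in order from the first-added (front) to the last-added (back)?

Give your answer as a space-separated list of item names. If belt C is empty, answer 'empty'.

Answer: plank hook keg clip

Derivation:
Tick 1: prefer A, take plank from A; A=[keg,crate] B=[hook,clip] C=[plank]
Tick 2: prefer B, take hook from B; A=[keg,crate] B=[clip] C=[plank,hook]
Tick 3: prefer A, take keg from A; A=[crate] B=[clip] C=[plank,hook,keg]
Tick 4: prefer B, take clip from B; A=[crate] B=[-] C=[plank,hook,keg,clip]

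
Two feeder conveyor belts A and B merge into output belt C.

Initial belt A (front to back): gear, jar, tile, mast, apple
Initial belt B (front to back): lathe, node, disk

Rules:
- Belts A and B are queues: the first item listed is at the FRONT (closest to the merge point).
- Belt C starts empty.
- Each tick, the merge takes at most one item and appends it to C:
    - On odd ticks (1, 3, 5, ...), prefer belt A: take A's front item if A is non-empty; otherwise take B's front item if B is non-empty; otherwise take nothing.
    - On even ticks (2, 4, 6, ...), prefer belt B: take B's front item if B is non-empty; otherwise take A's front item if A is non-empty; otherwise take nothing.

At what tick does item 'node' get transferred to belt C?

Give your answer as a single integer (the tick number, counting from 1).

Answer: 4

Derivation:
Tick 1: prefer A, take gear from A; A=[jar,tile,mast,apple] B=[lathe,node,disk] C=[gear]
Tick 2: prefer B, take lathe from B; A=[jar,tile,mast,apple] B=[node,disk] C=[gear,lathe]
Tick 3: prefer A, take jar from A; A=[tile,mast,apple] B=[node,disk] C=[gear,lathe,jar]
Tick 4: prefer B, take node from B; A=[tile,mast,apple] B=[disk] C=[gear,lathe,jar,node]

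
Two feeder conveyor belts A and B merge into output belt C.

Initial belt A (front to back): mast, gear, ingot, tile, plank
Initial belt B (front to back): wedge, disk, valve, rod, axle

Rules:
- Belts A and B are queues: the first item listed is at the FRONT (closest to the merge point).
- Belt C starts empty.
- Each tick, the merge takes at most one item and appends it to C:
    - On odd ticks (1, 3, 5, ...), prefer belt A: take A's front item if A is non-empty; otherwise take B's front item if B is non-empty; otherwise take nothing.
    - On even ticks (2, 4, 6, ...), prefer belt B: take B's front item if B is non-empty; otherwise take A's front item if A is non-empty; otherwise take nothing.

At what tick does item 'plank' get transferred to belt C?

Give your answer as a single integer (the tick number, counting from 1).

Answer: 9

Derivation:
Tick 1: prefer A, take mast from A; A=[gear,ingot,tile,plank] B=[wedge,disk,valve,rod,axle] C=[mast]
Tick 2: prefer B, take wedge from B; A=[gear,ingot,tile,plank] B=[disk,valve,rod,axle] C=[mast,wedge]
Tick 3: prefer A, take gear from A; A=[ingot,tile,plank] B=[disk,valve,rod,axle] C=[mast,wedge,gear]
Tick 4: prefer B, take disk from B; A=[ingot,tile,plank] B=[valve,rod,axle] C=[mast,wedge,gear,disk]
Tick 5: prefer A, take ingot from A; A=[tile,plank] B=[valve,rod,axle] C=[mast,wedge,gear,disk,ingot]
Tick 6: prefer B, take valve from B; A=[tile,plank] B=[rod,axle] C=[mast,wedge,gear,disk,ingot,valve]
Tick 7: prefer A, take tile from A; A=[plank] B=[rod,axle] C=[mast,wedge,gear,disk,ingot,valve,tile]
Tick 8: prefer B, take rod from B; A=[plank] B=[axle] C=[mast,wedge,gear,disk,ingot,valve,tile,rod]
Tick 9: prefer A, take plank from A; A=[-] B=[axle] C=[mast,wedge,gear,disk,ingot,valve,tile,rod,plank]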